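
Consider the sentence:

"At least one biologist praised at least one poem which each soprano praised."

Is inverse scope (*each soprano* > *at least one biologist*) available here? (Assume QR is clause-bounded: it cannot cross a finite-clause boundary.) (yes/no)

No

*each soprano* sits inside the relative clause *which each soprano praised* modifying *at least one poem*.
Quantifiers inside a relative clause are trapped there; the RC boundary blocks QR.
*each soprano* is confined to the island and cannot take scope over *at least one biologist*.
(Only the surface reading survives: one fixed biologist with respect to all the relevant sopranos.)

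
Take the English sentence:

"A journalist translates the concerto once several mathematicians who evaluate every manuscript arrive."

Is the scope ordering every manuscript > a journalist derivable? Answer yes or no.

Structurally, *every manuscript* is inside the relative clause *who evaluate every manuscript*, which is itself inside the adjunct *once several mathematicians who evaluate every manuscript arrive*.
Two island boundaries intervene — the relative clause and the adjunct. Either alone would block QR.
So *every manuscript* cannot raise high enough to outscope *a journalist*; only the surface ordering *a journalist* > *every manuscript* is available.

No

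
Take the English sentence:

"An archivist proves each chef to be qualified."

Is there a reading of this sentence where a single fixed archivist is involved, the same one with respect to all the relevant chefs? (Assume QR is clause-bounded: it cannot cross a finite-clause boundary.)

The paraphrase describes the scope ordering *an archivist* > *each chef*.
Nothing needs to raise for *an archivist* > *each chef*, so no island constraint is at stake.

Yes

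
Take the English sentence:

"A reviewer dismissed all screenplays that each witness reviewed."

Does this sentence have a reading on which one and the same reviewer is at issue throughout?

The paraphrase describes the scope ordering *a reviewer* > *each witness*.
That is the surface-scope ordering, which is always one of the available readings — island constraints only ever restrict inverse scope.

Yes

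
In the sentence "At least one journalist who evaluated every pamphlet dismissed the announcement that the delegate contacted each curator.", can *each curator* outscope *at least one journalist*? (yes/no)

No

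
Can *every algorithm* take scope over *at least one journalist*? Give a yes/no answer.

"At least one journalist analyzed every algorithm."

*at least one journalist* and *every algorithm* are co-arguments of the matrix verb, with nothing but a clause-internal boundary between them.
No island intervenes, so both surface and inverse scope are derivable.
Both orderings are possible: *at least one journalist* > *every algorithm* and *every algorithm* > *at least one journalist*.

Yes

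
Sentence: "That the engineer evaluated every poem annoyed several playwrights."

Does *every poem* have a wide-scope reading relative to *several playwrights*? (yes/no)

No

*every poem* sits inside the sentential subject *that the engineer evaluated every poem*.
Subjects — clausal subjects included — are islands for extraction, and QR is no exception.
There is no licit LF on which *every poem* c-commands *several playwrights*.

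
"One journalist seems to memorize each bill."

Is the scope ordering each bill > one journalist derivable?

Yes

*each bill* is the object of the infinitival complement of a raising predicate; raising infinitives are transparent for QR, so the two DPs are in effect clausemates.
QR within a single clause is free, so the lower quantifier may take scope over the higher one.
Both orderings are possible: *one journalist* > *each bill* and *each bill* > *one journalist*.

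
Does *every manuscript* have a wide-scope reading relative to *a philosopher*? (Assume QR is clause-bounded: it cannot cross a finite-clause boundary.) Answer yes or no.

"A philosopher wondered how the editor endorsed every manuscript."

No

Structurally, *every manuscript* is inside the embedded question *how the editor endorsed every manuscript*.
The wh-island constraint blocks QR out of an embedded interrogative.
So the wide-scope reading for *every manuscript* is blocked.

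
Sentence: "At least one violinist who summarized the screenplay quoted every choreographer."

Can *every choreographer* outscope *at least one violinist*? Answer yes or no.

The RC *who summarized the screenplay* is an island, but *every choreographer* is not inside it — it is the matrix object, a clausemate of *at least one violinist*.
Ordinary QR to a clause-peripheral position gives the wide-scope LF for the lower DP.

Yes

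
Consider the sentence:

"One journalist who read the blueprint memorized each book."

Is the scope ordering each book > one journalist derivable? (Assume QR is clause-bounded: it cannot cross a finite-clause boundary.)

*each book* is a matrix argument; only *one journalist* is modified by the relative clause *who read the blueprint*, so the RC island is irrelevant to the target quantifier.
QR within a single clause is free, so the lower quantifier may take scope over the higher one.
The sentence is scopally ambiguous between *one journalist* > *each book* and *each book* > *one journalist*.

Yes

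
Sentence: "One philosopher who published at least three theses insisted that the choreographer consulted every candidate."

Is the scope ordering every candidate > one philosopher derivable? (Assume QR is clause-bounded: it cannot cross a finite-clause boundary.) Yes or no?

No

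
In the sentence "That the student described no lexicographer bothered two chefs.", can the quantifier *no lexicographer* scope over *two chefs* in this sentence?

No

The target quantifier *no lexicographer* is part of the sentential subject *that the student described no lexicographer*.
Sentential subjects are islands: a quantifier inside the subject clause cannot raise over the matrix predicate.
So the wide-scope reading for *no lexicographer* is blocked.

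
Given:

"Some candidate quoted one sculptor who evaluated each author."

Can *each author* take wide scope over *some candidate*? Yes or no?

*each author* occurs within the relative clause *who evaluated each author* modifying *one sculptor*.
The relative clause forms an island for QR, so the quantifier is confined to the head noun's restrictor.
So *each author* cannot raise high enough to outscope *some candidate*; only the surface ordering *some candidate* > *each author* is available.
(Only the surface reading survives: one fixed candidate with respect to all the relevant authors.)

No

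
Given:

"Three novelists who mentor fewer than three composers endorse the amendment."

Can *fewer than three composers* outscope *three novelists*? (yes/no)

No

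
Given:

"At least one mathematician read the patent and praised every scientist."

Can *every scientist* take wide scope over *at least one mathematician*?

No

The DP *every scientist* is contained in one conjunct of the coordinate structure (*praised every scientist*).
Coordinate structures are islands for non-across-the-board movement, QR included.
So *every scientist* cannot raise high enough to outscope *at least one mathematician*; only the surface ordering *at least one mathematician* > *every scientist* is available.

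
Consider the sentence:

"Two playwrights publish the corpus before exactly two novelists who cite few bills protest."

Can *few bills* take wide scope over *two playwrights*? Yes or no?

Structurally, *few bills* is inside the relative clause *who cite few bills*, which is itself inside the adjunct *before exactly two novelists who cite few bills protest*.
Both the relative clause and the enclosing adjunct are scope islands; QR cannot cross either.
So *few bills* cannot raise to a position above *two playwrights*.

No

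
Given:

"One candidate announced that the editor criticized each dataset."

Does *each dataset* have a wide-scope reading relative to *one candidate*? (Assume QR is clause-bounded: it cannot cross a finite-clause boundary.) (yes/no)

Structurally, *each dataset* is inside the finite complement clause *that the editor criticized each dataset*.
With QR restricted to its own tensed clause, the embedded quantifier cannot reach a matrix scope position.
*each dataset* > *one candidate* would require crossing that boundary, which is illicit.
(Only the surface reading survives: one fixed candidate with respect to all the relevant datasets.)

No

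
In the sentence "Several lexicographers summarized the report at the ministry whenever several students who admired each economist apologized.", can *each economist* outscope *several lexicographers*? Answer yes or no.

Structurally, *each economist* is inside the relative clause *who admired each economist*, which is itself inside the adjunct *whenever several students who admired each economist apologized*.
Even if one barrier were somehow void, the other would still block QR.
*each economist* > *several lexicographers* would require crossing that boundary, which is illicit.

No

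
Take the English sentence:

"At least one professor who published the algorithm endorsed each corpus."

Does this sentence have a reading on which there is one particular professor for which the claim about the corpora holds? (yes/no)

Yes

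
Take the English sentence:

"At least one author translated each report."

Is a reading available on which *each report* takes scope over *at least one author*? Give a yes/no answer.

*at least one author* and *each report* are co-arguments of the matrix verb, with nothing but a clause-internal boundary between them.
QR within a single clause is free, so the lower quantifier may take scope over the higher one.

Yes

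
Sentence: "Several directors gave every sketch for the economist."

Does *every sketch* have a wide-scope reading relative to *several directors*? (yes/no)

Yes

*every sketch* and *several directors* are in the same minimal clause.
QR within a single clause is free, so the lower quantifier may take scope over the higher one.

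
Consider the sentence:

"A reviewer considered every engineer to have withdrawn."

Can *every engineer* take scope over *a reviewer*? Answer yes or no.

Yes

*every engineer* is an ECM subject; ECM complements are not islands, and the embedded quantifier may take matrix scope.
Nothing blocks QR of the lower DP to a position above the higher one, so inverse scope is available.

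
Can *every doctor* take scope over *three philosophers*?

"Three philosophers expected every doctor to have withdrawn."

*every doctor* is an ECM subject; ECM complements are not islands, and the embedded quantifier may take matrix scope.
With no island boundary between them, the object can take inverse scope over the subject via ordinary QR within the clause.

Yes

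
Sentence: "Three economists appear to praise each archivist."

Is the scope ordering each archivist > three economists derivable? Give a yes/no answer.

Yes

The matrix predicate is a raising verb, whose infinitival complement is not a scope island — *each archivist* can QR into the matrix clause.
Nothing blocks QR of the lower DP to a position above the higher one, so inverse scope is available.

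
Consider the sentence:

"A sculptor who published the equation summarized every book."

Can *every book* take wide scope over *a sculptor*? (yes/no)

The RC *who published the equation* is an island, but *every book* is not inside it — it is the matrix object, a clausemate of *a sculptor*.
With no island boundary between them, the object can take inverse scope over the subject via ordinary QR within the clause.
So *every book* > *a sculptor* is among the available readings.

Yes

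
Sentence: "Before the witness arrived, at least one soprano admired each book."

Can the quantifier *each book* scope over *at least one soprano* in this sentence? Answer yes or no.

Yes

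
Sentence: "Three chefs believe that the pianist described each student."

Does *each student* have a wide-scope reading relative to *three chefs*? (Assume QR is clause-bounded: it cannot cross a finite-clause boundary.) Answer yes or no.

No

*each student* sits inside the finite complement clause *that the pianist described each student*.
With QR restricted to its own tensed clause, the embedded quantifier cannot reach a matrix scope position.
*each student* > *three chefs* would require crossing that boundary, which is illicit.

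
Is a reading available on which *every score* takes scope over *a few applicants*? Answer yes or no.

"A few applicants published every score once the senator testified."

Yes

The adjunct clause does not contain *every score*, which is the matrix object.
Since no island is crossed, the inverse ordering is licensed alongside surface scope.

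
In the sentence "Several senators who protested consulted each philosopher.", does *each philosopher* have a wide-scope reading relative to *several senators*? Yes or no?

*each philosopher* is a matrix argument; only *several senators* is modified by the relative clause *who protested*, so the RC island is irrelevant to the target quantifier.
QR within a single clause is free, so the lower quantifier may take scope over the higher one.

Yes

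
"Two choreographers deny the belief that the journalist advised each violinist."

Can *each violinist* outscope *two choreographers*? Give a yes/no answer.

No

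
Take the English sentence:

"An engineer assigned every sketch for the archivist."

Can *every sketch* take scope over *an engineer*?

Yes

*every sketch* and *an engineer* are in the same minimal clause.
QR within a single clause is free, so the lower quantifier may take scope over the higher one.
Both orderings are possible: *an engineer* > *every sketch* and *every sketch* > *an engineer*.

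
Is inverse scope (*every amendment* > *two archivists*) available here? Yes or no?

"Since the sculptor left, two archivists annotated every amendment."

Yes

*every amendment* is a matrix argument; the adjunct is an island but the target quantifier is outside it.
With no island boundary between them, the object can take inverse scope over the subject via ordinary QR within the clause.
The sentence is scopally ambiguous between *two archivists* > *every amendment* and *every amendment* > *two archivists*.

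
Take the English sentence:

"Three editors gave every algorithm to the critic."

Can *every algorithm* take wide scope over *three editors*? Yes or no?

*every algorithm* and *three editors* are in the same minimal clause.
Clause-internal QR can adjoin the lower DP above the subject, yielding the inverse reading.
So *every algorithm* > *three editors* is among the available readings.

Yes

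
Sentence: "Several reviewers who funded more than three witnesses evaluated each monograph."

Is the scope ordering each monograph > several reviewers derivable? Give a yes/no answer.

Yes

*each monograph* sits in the matrix clause, not in the relative clause on *several reviewers*.
Clause-internal QR can adjoin the lower DP above the subject, yielding the inverse reading.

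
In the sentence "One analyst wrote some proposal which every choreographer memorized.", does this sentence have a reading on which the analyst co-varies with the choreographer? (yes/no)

No

This is the *every choreographer* > *one analyst* reading.
*every choreographer* sits inside the relative clause *which every choreographer memorized* modifying *some proposal*.
Quantifiers inside a relative clause are trapped there; the RC boundary blocks QR.
*every choreographer* > *one analyst* would require crossing that boundary, which is illicit.
(Only the surface reading survives: one fixed analyst with respect to all the relevant choreographers.)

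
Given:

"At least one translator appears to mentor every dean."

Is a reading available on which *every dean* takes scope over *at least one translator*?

Yes

*every dean* is inside a raising infinitive, which is transparent to QR (no CP barrier), so it behaves as a matrix argument.
No island intervenes, so both surface and inverse scope are derivable.
Both orderings are possible: *at least one translator* > *every dean* and *every dean* > *at least one translator*.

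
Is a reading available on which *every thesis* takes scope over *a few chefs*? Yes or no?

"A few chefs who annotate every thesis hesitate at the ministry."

No

*every thesis* sits inside the relative clause *who annotate every thesis*.
The relative clause forms an island for QR, so the quantifier is confined to the head noun's restrictor.
There is no licit LF on which *every thesis* c-commands *a few chefs*.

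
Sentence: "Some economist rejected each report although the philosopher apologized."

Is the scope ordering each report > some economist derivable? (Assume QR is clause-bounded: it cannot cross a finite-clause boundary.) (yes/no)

The adjunct clause does not contain *each report*, which is the matrix object.
Clause-internal QR can adjoin the lower DP above the subject, yielding the inverse reading.

Yes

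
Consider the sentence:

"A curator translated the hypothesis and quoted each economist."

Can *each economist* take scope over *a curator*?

No

Structurally, *each economist* is inside one conjunct of the coordinate structure (*quoted each economist*).
The Coordinate Structure Constraint blocks movement (including QR) out of a single conjunct.
*each economist* > *a curator* would require crossing that boundary, which is illicit.
(Only the surface reading survives: one fixed curator with respect to all the relevant economists.)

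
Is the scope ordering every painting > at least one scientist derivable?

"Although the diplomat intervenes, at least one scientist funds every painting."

The adjunct clause does not contain *every painting*, which is the matrix object.
With no island boundary between them, the object can take inverse scope over the subject via ordinary QR within the clause.

Yes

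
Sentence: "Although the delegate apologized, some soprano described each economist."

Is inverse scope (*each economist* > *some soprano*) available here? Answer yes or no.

Yes

Although there is an adjunct clause, *each economist* is in the main clause, not inside the adjunct.
Clause-internal QR can adjoin the lower DP above the subject, yielding the inverse reading.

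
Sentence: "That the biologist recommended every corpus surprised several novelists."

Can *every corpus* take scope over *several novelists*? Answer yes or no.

No

The DP *every corpus* is contained in the sentential subject *that the biologist recommended every corpus*.
Clausal subjects are scope islands; QR from inside the subject into the matrix is barred.
There is no licit LF on which *every corpus* c-commands *several novelists*.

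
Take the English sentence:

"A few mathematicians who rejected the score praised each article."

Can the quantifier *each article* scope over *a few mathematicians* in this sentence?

Yes

*each article* is a matrix argument; only *a few mathematicians* is modified by the relative clause *who rejected the score*, so the RC island is irrelevant to the target quantifier.
No island intervenes, so both surface and inverse scope are derivable.
Both orderings are possible: *a few mathematicians* > *each article* and *each article* > *a few mathematicians*.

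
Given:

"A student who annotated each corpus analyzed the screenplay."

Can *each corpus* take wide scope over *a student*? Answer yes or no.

Structurally, *each corpus* is inside the relative clause *who annotated each corpus*.
The relative clause forms an island for QR, so the quantifier is confined to the head noun's restrictor.
*each corpus* is confined to the island and cannot take scope over *a student*.

No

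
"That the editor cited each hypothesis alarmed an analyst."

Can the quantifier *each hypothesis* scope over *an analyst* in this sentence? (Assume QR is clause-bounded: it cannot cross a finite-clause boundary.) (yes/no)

The DP *each hypothesis* is contained in the sentential subject *that the editor cited each hypothesis*.
The Sentential Subject Constraint rules out raising the quantifier out of the that-clause subject.
*each hypothesis* > *an analyst* would require crossing that boundary, which is illicit.

No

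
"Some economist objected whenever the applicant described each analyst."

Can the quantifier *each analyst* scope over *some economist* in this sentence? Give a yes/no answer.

No

*each analyst* sits inside the adjunct clause *whenever the applicant described each analyst*.
Since the clause is an adjunct (not a complement), the Adjunct Condition blocks QR across its edge.
So *each analyst* cannot raise high enough to outscope *some economist*; only the surface ordering *some economist* > *each analyst* is available.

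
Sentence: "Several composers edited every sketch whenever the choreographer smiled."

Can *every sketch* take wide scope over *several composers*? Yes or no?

*every sketch* is a matrix argument; the adjunct is an island but the target quantifier is outside it.
Nothing blocks QR of the lower DP to a position above the higher one, so inverse scope is available.
Both orderings are possible: *several composers* > *every sketch* and *every sketch* > *several composers*.

Yes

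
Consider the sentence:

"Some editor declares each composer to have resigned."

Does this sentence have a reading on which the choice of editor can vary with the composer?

The described interpretation is the *each composer* > *some editor* scoping.
The ECM infinitive is scope-transparent — *each composer* is free to raise above *some editor*.
Clause-internal QR can adjoin the lower DP above the subject, yielding the inverse reading.
Both orderings are possible: *some editor* > *each composer* and *each composer* > *some editor*.

Yes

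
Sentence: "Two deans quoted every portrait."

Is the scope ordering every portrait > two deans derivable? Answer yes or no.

Yes

*every portrait* is the matrix object and *two deans* the matrix subject; the two are clausemates.
Ordinary QR to a clause-peripheral position gives the wide-scope LF for the lower DP.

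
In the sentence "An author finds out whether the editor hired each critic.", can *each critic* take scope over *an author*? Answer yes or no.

The target quantifier *each critic* is part of the embedded question *whether the editor hired each critic*.
An indirect question is a wh-island; the filled [Spec,CP] blocks QR across the CP edge.
So *each critic* cannot raise high enough to outscope *an author*; only the surface ordering *an author* > *each critic* is available.
(Only the surface reading survives: one fixed author with respect to all the relevant critics.)

No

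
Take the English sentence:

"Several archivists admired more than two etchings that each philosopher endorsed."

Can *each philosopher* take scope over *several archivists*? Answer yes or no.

No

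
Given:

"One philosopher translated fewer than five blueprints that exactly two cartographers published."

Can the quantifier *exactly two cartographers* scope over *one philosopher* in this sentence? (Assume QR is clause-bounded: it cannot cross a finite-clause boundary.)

No

The target quantifier *exactly two cartographers* is part of the relative clause *that exactly two cartographers published* modifying *fewer than five blueprints*.
Relative clauses block scope extraction: QR cannot target a position outside the modified NP.
There is no licit LF on which *exactly two cartographers* c-commands *one philosopher*.
(Only the surface reading survives: one fixed philosopher with respect to all the relevant cartographers.)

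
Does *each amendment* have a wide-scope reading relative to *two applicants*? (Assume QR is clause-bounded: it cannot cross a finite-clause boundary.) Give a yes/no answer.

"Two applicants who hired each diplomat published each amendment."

The RC *who hired each diplomat* is an island, but *each amendment* is not inside it — it is the matrix object, a clausemate of *two applicants*.
Clause-internal QR can adjoin the lower DP above the subject, yielding the inverse reading.
The sentence is scopally ambiguous between *two applicants* > *each amendment* and *each amendment* > *two applicants*.

Yes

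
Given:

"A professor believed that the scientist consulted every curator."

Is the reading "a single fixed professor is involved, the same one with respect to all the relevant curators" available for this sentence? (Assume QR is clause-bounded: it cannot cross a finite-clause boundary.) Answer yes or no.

Yes

The paraphrase describes the scope ordering *a professor* > *every curator*.
That is the surface-scope ordering, which is always one of the available readings — island constraints only ever restrict inverse scope.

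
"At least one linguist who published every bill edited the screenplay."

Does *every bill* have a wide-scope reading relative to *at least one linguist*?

No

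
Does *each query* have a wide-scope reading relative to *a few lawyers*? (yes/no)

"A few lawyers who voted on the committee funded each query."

Yes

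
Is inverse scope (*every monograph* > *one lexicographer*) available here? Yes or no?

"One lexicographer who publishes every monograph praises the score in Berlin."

No

Structurally, *every monograph* is inside the relative clause *who publishes every monograph*.
QR out of a relative clause is ruled out by the relative-clause island constraint.
There is no licit LF on which *every monograph* c-commands *one lexicographer*.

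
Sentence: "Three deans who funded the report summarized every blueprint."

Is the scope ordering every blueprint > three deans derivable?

The relative clause *who funded the report* modifies *three deans*, but *every blueprint* is not inside that relative clause — it is an argument of the matrix verb.
Ordinary QR to a clause-peripheral position gives the wide-scope LF for the lower DP.

Yes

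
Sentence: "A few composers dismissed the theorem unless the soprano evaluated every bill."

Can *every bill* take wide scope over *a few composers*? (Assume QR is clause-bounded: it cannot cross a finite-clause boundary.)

The DP *every bill* is contained in the adjunct clause *unless the soprano evaluated every bill*.
Since the clause is an adjunct (not a complement), the Adjunct Condition blocks QR across its edge.
*every bill* > *a few composers* would require crossing that boundary, which is illicit.

No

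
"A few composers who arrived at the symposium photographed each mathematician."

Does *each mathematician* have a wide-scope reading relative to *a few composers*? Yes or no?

Yes

Although the sentence contains a relative clause (*who arrived at the symposium*), *each mathematician* is outside it, in the matrix VP.
Nothing blocks QR of the lower DP to a position above the higher one, so inverse scope is available.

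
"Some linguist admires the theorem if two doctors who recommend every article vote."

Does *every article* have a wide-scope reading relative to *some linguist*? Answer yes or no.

No

*every article* occurs within the relative clause *who recommend every article*, which is itself inside the adjunct *if two doctors who recommend every article vote*.
Nested islands: the RC island is itself inside an adjunct island, so wide scope is doubly excluded.
So *every article* cannot raise to a position above *some linguist*.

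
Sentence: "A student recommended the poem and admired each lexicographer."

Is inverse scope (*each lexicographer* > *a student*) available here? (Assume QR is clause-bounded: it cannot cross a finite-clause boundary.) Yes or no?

No

The target quantifier *each lexicographer* is part of one conjunct of the coordinate structure (*admired each lexicographer*).
QR out of a conjunct would have to apply non-ATB, which the CSC forbids.
The inverse ordering *each lexicographer* > *a student* is therefore underivable.
(Only the surface reading survives: one fixed student with respect to all the relevant lexicographers.)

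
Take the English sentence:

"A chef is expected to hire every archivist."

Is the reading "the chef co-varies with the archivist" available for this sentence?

Yes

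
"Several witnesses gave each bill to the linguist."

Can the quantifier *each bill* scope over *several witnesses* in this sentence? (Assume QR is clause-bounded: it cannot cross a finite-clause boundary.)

Yes

*several witnesses* and *each bill* are co-arguments of the matrix verb, with nothing but a clause-internal boundary between them.
Ordinary QR to a clause-peripheral position gives the wide-scope LF for the lower DP.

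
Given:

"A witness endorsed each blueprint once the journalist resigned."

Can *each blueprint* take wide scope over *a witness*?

Yes

Neither queried DP is inside the adjunct, so the adjunct-island constraint does not apply.
No island intervenes, so both surface and inverse scope are derivable.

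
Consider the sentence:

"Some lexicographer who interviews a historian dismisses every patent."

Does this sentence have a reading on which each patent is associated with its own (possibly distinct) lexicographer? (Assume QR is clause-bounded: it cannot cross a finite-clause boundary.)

Yes

The described interpretation is the *every patent* > *some lexicographer* scoping.
The relative clause *who interviews a historian* modifies *some lexicographer*, but *every patent* is not inside that relative clause — it is an argument of the matrix verb.
No island intervenes, so both surface and inverse scope are derivable.
Both orderings are possible: *some lexicographer* > *every patent* and *every patent* > *some lexicographer*.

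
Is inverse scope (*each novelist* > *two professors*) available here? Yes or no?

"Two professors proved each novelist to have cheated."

The ECM infinitive is scope-transparent — *each novelist* is free to raise above *two professors*.
Ordinary QR to a clause-peripheral position gives the wide-scope LF for the lower DP.

Yes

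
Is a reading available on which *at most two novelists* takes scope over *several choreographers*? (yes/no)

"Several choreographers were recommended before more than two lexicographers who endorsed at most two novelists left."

The DP *at most two novelists* is contained in the relative clause *who endorsed at most two novelists*, which is itself inside the adjunct *before more than two lexicographers who endorsed at most two novelists left*.
Even if one barrier were somehow void, the other would still block QR.
Hence only narrow scope for *at most two novelists* (under *several choreographers*) survives.

No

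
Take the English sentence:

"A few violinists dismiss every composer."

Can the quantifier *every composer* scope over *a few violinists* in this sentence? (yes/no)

Yes

*every composer* and *a few violinists* are in the same minimal clause.
Nothing blocks QR of the lower DP to a position above the higher one, so inverse scope is available.
Both orderings are possible: *a few violinists* > *every composer* and *every composer* > *a few violinists*.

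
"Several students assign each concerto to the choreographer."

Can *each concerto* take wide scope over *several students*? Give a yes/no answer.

*each concerto* is the matrix object and *several students* the matrix subject; the two are clausemates.
Since no island is crossed, the inverse ordering is licensed alongside surface scope.

Yes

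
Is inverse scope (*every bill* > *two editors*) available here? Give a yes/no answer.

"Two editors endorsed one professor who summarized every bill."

Structurally, *every bill* is inside the relative clause *who summarized every bill* modifying *one professor*.
Relative clauses are scope islands: a quantifier cannot QR out of a relative clause to take scope in the matrix clause.
So the wide-scope reading for *every bill* is blocked.

No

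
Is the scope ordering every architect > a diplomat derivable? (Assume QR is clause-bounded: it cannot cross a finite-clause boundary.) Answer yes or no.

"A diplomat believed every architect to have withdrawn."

*every architect* is the subject of an ECM infinitive — the infinitival complement of an ECM verb is not a scope island, so *every architect* can raise into the matrix clause.
With no island boundary between them, the object can take inverse scope over the subject via ordinary QR within the clause.
The sentence is scopally ambiguous between *a diplomat* > *every architect* and *every architect* > *a diplomat*.

Yes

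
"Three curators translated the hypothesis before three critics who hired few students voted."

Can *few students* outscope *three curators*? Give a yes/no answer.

*few students* occurs within the relative clause *who hired few students*, which is itself inside the adjunct *before three critics who hired few students voted*.
Two island boundaries intervene — the relative clause and the adjunct. Either alone would block QR.
*few students* > *three curators* would require crossing that boundary, which is illicit.

No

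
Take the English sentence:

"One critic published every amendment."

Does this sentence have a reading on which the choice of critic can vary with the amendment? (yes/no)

Yes

The paraphrase describes the scope ordering *every amendment* > *one critic*.
*every amendment* is the matrix object and *one critic* the matrix subject; the two are clausemates.
QR within a single clause is free, so the lower quantifier may take scope over the higher one.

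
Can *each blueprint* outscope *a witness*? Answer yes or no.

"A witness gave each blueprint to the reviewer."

Yes

*a witness* and *each blueprint* are co-arguments of the matrix verb, with nothing but a clause-internal boundary between them.
Clause-internal QR can adjoin the lower DP above the subject, yielding the inverse reading.
The sentence is scopally ambiguous between *a witness* > *each blueprint* and *each blueprint* > *a witness*.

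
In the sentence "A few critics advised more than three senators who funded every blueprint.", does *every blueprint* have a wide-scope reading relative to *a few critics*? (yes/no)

*every blueprint* occurs within the relative clause *who funded every blueprint* modifying *more than three senators*.
The relative clause forms an island for QR, so the quantifier is confined to the head noun's restrictor.
There is no licit LF on which *every blueprint* c-commands *a few critics*.

No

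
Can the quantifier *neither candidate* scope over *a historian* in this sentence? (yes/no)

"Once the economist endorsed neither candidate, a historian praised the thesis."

No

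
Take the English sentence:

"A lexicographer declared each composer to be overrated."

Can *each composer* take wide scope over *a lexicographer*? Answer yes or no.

*each composer* is the subject of an ECM infinitive — the infinitival complement of an ECM verb is not a scope island, so *each composer* can raise into the matrix clause.
Since no island is crossed, the inverse ordering is licensed alongside surface scope.

Yes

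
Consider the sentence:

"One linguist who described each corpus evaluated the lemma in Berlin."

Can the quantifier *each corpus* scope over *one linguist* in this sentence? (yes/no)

*each corpus* sits inside the relative clause *who described each corpus*.
Quantifiers inside a relative clause are trapped there; the RC boundary blocks QR.
Hence only narrow scope for *each corpus* (under *one linguist*) survives.

No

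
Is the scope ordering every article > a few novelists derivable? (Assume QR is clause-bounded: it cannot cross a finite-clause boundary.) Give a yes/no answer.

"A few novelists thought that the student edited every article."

*every article* occurs within the finite complement clause *that the student edited every article*.
Under clause-bounded QR, a quantifier in an embedded finite clause cannot raise into the matrix clause.
*every article* is confined to the island and cannot take scope over *a few novelists*.

No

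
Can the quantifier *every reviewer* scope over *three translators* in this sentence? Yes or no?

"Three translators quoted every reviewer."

Yes

*three translators* and *every reviewer* are co-arguments of the matrix verb, with nothing but a clause-internal boundary between them.
QR within a single clause is free, so the lower quantifier may take scope over the higher one.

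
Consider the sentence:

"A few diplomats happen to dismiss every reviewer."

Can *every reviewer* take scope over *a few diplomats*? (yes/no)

The matrix predicate is a raising verb, whose infinitival complement is not a scope island — *every reviewer* can QR into the matrix clause.
Nothing blocks QR of the lower DP to a position above the higher one, so inverse scope is available.

Yes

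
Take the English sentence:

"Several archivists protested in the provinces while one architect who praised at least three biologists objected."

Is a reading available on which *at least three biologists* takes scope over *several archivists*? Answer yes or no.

No

*at least three biologists* is embedded in the relative clause *who praised at least three biologists*, which is itself inside the adjunct *while one architect who praised at least three biologists objected*.
The quantifier would have to escape first the RC and then the adjunct — two independent island violations.
So *at least three biologists* cannot raise to a position above *several archivists*.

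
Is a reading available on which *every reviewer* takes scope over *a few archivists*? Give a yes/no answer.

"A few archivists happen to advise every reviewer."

*every reviewer* is inside a raising infinitive, which is transparent to QR (no CP barrier), so it behaves as a matrix argument.
Since no island is crossed, the inverse ordering is licensed alongside surface scope.

Yes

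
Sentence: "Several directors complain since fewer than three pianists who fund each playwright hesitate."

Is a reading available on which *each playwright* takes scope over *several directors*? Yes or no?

No

*each playwright* occurs within the relative clause *who fund each playwright*, which is itself inside the adjunct *since fewer than three pianists who fund each playwright hesitate*.
Nested islands: the RC island is itself inside an adjunct island, so wide scope is doubly excluded.
There is no licit LF on which *each playwright* c-commands *several directors*.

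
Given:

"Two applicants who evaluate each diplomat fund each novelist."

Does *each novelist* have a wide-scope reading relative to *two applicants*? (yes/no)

Yes

*each novelist* sits in the matrix clause, not in the relative clause on *two applicants*.
QR within a single clause is free, so the lower quantifier may take scope over the higher one.
So *each novelist* > *two applicants* is among the available readings.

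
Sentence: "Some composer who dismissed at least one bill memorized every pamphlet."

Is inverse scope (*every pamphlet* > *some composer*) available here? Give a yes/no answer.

The RC *who dismissed at least one bill* is an island, but *every pamphlet* is not inside it — it is the matrix object, a clausemate of *some composer*.
Clause-internal QR can adjoin the lower DP above the subject, yielding the inverse reading.

Yes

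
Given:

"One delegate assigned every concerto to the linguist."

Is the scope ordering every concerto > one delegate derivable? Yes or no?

*every concerto* and *one delegate* are in the same minimal clause.
With no island boundary between them, the object can take inverse scope over the subject via ordinary QR within the clause.

Yes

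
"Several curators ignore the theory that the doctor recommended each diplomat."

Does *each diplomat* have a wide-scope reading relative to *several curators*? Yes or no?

*each diplomat* occurs within the complex NP *the theory that the doctor recommended each diplomat*.
A that-clause complement to a noun is an island; QR cannot cross the NP boundary.
So *each diplomat* cannot raise to a position above *several curators*.

No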